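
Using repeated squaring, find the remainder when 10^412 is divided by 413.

10^1 ≡ 10 (mod 413)
10^2 ≡ 10^2 = 100 ≡ 100 (mod 413)
10^4 ≡ 100^2 = 10000 ≡ 88 (mod 413)
10^8 ≡ 88^2 = 7744 ≡ 310 (mod 413)
10^16 ≡ 310^2 = 96100 ≡ 284 (mod 413)
10^32 ≡ 284^2 = 80656 ≡ 121 (mod 413)
10^64 ≡ 121^2 = 14641 ≡ 186 (mod 413)
10^128 ≡ 186^2 = 34596 ≡ 317 (mod 413)
10^256 ≡ 317^2 = 100489 ≡ 130 (mod 413)
412 = 256 + 128 + 16 + 8 + 4 in binary powers of 2.
So 10^412 ≡ 130 · 317 · 284 · 310 · 88 ≡ 186 (mod 413).
Since 186 ≠ 1, base 10 is a Fermat witness: 413 is composite.

186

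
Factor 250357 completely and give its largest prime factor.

250357 = 29 · 8633
8633 = 89 · 97
97 is prime.
So 250357 = 29 · 89 · 97; the largest prime factor is 97.

97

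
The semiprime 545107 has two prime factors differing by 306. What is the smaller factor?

Since p = q + 306, we have 545107 = q(q + 306), so q² + 306q − 545107 = 0.
Discriminant: 306² + 4·545107 = 93636 + 2180428 = 2274064; √2274064 = 1508.
q = (−306 + 1508)/2 = 601, and p = q + 306 = 907.
Check: 601 · 907 = 545107.

601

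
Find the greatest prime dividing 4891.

73

4891 = 67 · 73
73 is prime.
So 4891 = 67 · 73; the largest prime factor is 73.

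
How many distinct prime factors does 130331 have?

130331 = 47^2 · 59
130331 = 47^2 · 59, which has 2 distinct prime factors.

2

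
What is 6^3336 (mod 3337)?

617

6^1 ≡ 6 (mod 3337)
6^2 ≡ 6^2 = 36 ≡ 36 (mod 3337)
6^4 ≡ 36^2 = 1296 ≡ 1296 (mod 3337)
6^8 ≡ 1296^2 = 1679616 ≡ 1105 (mod 3337)
6^16 ≡ 1105^2 = 1221025 ≡ 3020 (mod 3337)
6^32 ≡ 3020^2 = 9120400 ≡ 379 (mod 3337)
6^64 ≡ 379^2 = 143641 ≡ 150 (mod 3337)
6^128 ≡ 150^2 = 22500 ≡ 2478 (mod 3337)
6^256 ≡ 2478^2 = 6140484 ≡ 404 (mod 3337)
6^512 ≡ 404^2 = 163216 ≡ 3040 (mod 3337)
6^1024 ≡ 3040^2 = 9241600 ≡ 1447 (mod 3337)
6^2048 ≡ 1447^2 = 2093809 ≡ 1510 (mod 3337)
3336 = 2048 + 1024 + 256 + 8 in binary powers of 2.
So 6^3336 ≡ 1510 · 1447 · 404 · 1105 ≡ 617 (mod 3337).
Since 617 ≠ 1, base 6 is a Fermat witness: 3337 is composite.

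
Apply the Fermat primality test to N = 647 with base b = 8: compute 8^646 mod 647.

8^1 ≡ 8 (mod 647)
8^2 ≡ 8^2 = 64 ≡ 64 (mod 647)
8^4 ≡ 64^2 = 4096 ≡ 214 (mod 647)
8^8 ≡ 214^2 = 45796 ≡ 506 (mod 647)
8^16 ≡ 506^2 = 256036 ≡ 471 (mod 647)
8^32 ≡ 471^2 = 221841 ≡ 567 (mod 647)
8^64 ≡ 567^2 = 321489 ≡ 577 (mod 647)
8^128 ≡ 577^2 = 332929 ≡ 371 (mod 647)
8^256 ≡ 371^2 = 137641 ≡ 477 (mod 647)
8^512 ≡ 477^2 = 227529 ≡ 432 (mod 647)
646 = 512 + 128 + 4 + 2 in binary powers of 2.
So 8^646 ≡ 432 · 371 · 214 · 64 ≡ 1 (mod 647).
Since the result is 1, base 8 gives no evidence that 647 is composite.

1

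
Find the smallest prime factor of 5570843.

5570843 is odd.
Digit sum 32, not divisible by 3.
Ends in 3: not divisible by 5.
7: 5570843 = 7·795834 + 5
11: 5570843 = 11·506440 + 3
13: 5570843 = 13·428526 + 5
17: 5570843 = 17·327696 + 11
19: 5570843 = 19·293202 + 5
23: 5570843 = 23·242210 + 13
29: 5570843 = 29·192098 + 1
31: 5570843 = 31·179704 + 19
37: 5570843 = 37·150563 + 12
41: 5570843 = 41·135874 + 9
43: 5570843 = 43·129554 + 21
47: 5570843 = 47·118528 + 27
53: 5570843 = 53·105110 + 13
59: 5570843 = 59·94421 + 4
61: 5570843 = 61·91325 + 18
67: 5570843 = 67·83146 + 61
71: 5570843 = 71·78462 + 41
73: 5570843 = 73·76312 + 67
79: 5570843 = 79·70517

79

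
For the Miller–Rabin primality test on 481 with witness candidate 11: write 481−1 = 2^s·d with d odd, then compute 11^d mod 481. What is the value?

481 − 1 = 480 = 2^5 · 15, so d = 15.
11^1 ≡ 11 (mod 481)
11^2 ≡ 11^2 = 121 ≡ 121 (mod 481)
11^4 ≡ 121^2 = 14641 ≡ 211 (mod 481)
11^8 ≡ 211^2 = 44521 ≡ 269 (mod 481)
15 = 8 + 4 + 2 + 1 in binary powers of 2.
So 11^15 ≡ 269 · 211 · 121 · 11 ≡ 369 (mod 481).
Squaring chain: 369 → 38 → 1 → 1 → 1; never reaches −1, so base 11 is a Miller–Rabin witness that 481 is composite.

369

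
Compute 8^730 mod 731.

8^1 ≡ 8 (mod 731)
8^2 ≡ 8^2 = 64 ≡ 64 (mod 731)
8^4 ≡ 64^2 = 4096 ≡ 441 (mod 731)
8^8 ≡ 441^2 = 194481 ≡ 35 (mod 731)
8^16 ≡ 35^2 = 1225 ≡ 494 (mod 731)
8^32 ≡ 494^2 = 244036 ≡ 613 (mod 731)
8^64 ≡ 613^2 = 375769 ≡ 35 (mod 731)
8^128 ≡ 35^2 = 1225 ≡ 494 (mod 731)
8^256 ≡ 494^2 = 244036 ≡ 613 (mod 731)
8^512 ≡ 613^2 = 375769 ≡ 35 (mod 731)
730 = 512 + 128 + 64 + 16 + 8 + 2 in binary powers of 2.
So 8^730 ≡ 35 · 494 · 35 · 494 · 35 · 64 ≡ 64 (mod 731).
Since 64 ≠ 1, base 8 is a Fermat witness: 731 is composite.

64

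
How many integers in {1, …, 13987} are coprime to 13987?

13720

Factor: 13987 = 71 · 197.
φ(13987) = (71−1) · (197−1) = 70 · 196 = 13720.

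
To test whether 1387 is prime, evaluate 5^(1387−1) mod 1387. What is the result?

1122

5^1 ≡ 5 (mod 1387)
5^2 ≡ 5^2 = 25 ≡ 25 (mod 1387)
5^4 ≡ 25^2 = 625 ≡ 625 (mod 1387)
5^8 ≡ 625^2 = 390625 ≡ 878 (mod 1387)
5^16 ≡ 878^2 = 770884 ≡ 1099 (mod 1387)
5^32 ≡ 1099^2 = 1207801 ≡ 1111 (mod 1387)
5^64 ≡ 1111^2 = 1234321 ≡ 1278 (mod 1387)
5^128 ≡ 1278^2 = 1633284 ≡ 785 (mod 1387)
5^256 ≡ 785^2 = 616225 ≡ 397 (mod 1387)
5^512 ≡ 397^2 = 157609 ≡ 878 (mod 1387)
5^1024 ≡ 878^2 = 770884 ≡ 1099 (mod 1387)
1386 = 1024 + 256 + 64 + 32 + 8 + 2 in binary powers of 2.
So 5^1386 ≡ 1099 · 397 · 1278 · 1111 · 878 · 25 ≡ 1122 (mod 1387).
Since 1122 ≠ 1, base 5 is a Fermat witness: 1387 is composite.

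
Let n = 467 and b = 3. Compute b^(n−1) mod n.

3^1 ≡ 3 (mod 467)
3^2 ≡ 3^2 = 9 ≡ 9 (mod 467)
3^4 ≡ 9^2 = 81 ≡ 81 (mod 467)
3^8 ≡ 81^2 = 6561 ≡ 23 (mod 467)
3^16 ≡ 23^2 = 529 ≡ 62 (mod 467)
3^32 ≡ 62^2 = 3844 ≡ 108 (mod 467)
3^64 ≡ 108^2 = 11664 ≡ 456 (mod 467)
3^128 ≡ 456^2 = 207936 ≡ 121 (mod 467)
3^256 ≡ 121^2 = 14641 ≡ 164 (mod 467)
466 = 256 + 128 + 64 + 16 + 2 in binary powers of 2.
So 3^466 ≡ 164 · 121 · 456 · 62 · 9 ≡ 1 (mod 467).
Since the result is 1, base 3 gives no evidence that 467 is composite.

1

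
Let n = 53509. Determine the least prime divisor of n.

73

53509 is odd.
Digit sum 22, not divisible by 3.
Ends in 9: not divisible by 5.
7: 53509 = 7·7644 + 1
11: 53509 = 11·4864 + 5
13: 53509 = 13·4116 + 1
17: 53509 = 17·3147 + 10
19: 53509 = 19·2816 + 5
23: 53509 = 23·2326 + 11
29: 53509 = 29·1845 + 4
31: 53509 = 31·1726 + 3
37: 53509 = 37·1446 + 7
41: 53509 = 41·1305 + 4
43: 53509 = 43·1244 + 17
47: 53509 = 47·1138 + 23
53: 53509 = 53·1009 + 32
59: 53509 = 59·906 + 55
61: 53509 = 61·877 + 12
67: 53509 = 67·798 + 43
71: 53509 = 71·753 + 46
73: 53509 = 73·733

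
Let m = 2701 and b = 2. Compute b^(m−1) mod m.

2^1 ≡ 2 (mod 2701)
2^2 ≡ 2^2 = 4 ≡ 4 (mod 2701)
2^4 ≡ 4^2 = 16 ≡ 16 (mod 2701)
2^8 ≡ 16^2 = 256 ≡ 256 (mod 2701)
2^16 ≡ 256^2 = 65536 ≡ 712 (mod 2701)
2^32 ≡ 712^2 = 506944 ≡ 1857 (mod 2701)
2^64 ≡ 1857^2 = 3448449 ≡ 1973 (mod 2701)
2^128 ≡ 1973^2 = 3892729 ≡ 588 (mod 2701)
2^256 ≡ 588^2 = 345744 ≡ 16 (mod 2701)
2^512 ≡ 16^2 = 256 ≡ 256 (mod 2701)
2^1024 ≡ 256^2 = 65536 ≡ 712 (mod 2701)
2^2048 ≡ 712^2 = 506944 ≡ 1857 (mod 2701)
2700 = 2048 + 512 + 128 + 8 + 4 in binary powers of 2.
So 2^2700 ≡ 1857 · 256 · 588 · 256 · 16 ≡ 1 (mod 2701).
Since the result is 1, base 2 gives no evidence that 2701 is composite.

1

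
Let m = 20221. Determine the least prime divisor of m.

73

20221 is odd.
Digit sum 7, not divisible by 3.
Ends in 1: not divisible by 5.
7: 20221 = 7·2888 + 5
11: 20221 = 11·1838 + 3
13: 20221 = 13·1555 + 6
17: 20221 = 17·1189 + 8
19: 20221 = 19·1064 + 5
23: 20221 = 23·879 + 4
29: 20221 = 29·697 + 8
31: 20221 = 31·652 + 9
37: 20221 = 37·546 + 19
41: 20221 = 41·493 + 8
43: 20221 = 43·470 + 11
47: 20221 = 47·430 + 11
53: 20221 = 53·381 + 28
59: 20221 = 59·342 + 43
61: 20221 = 61·331 + 30
67: 20221 = 67·301 + 54
71: 20221 = 71·284 + 57
73: 20221 = 73·277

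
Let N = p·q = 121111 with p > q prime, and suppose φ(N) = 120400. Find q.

281

φ(n) = (p−1)(q−1) = n − (p+q) + 1, so p + q = 121111 − 120400 + 1 = 712.
p and q are the roots of t² − 712t + 121111 = 0.
Discriminant: 712² − 4·121111 = 506944 − 484444 = 22500; √22500 = 150.
q = (712 − 150)/2 = 281, p = (712 + 150)/2 = 431.
Check: 281 · 431 = 121111.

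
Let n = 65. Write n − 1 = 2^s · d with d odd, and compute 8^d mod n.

8

65 − 1 = 64 = 2^6 · 1, so d = 1.
8^1 ≡ 8 (mod 65)
1 = 1 in binary powers of 2.
So 8^1 ≡ 8 ≡ 8 (mod 65).
Squaring chain: 8 → 64 → 1 → 1 → 1 → 1; reaches −1, so base 8 does not prove 65 composite.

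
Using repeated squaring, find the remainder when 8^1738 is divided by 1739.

159

8^1 ≡ 8 (mod 1739)
8^2 ≡ 8^2 = 64 ≡ 64 (mod 1739)
8^4 ≡ 64^2 = 4096 ≡ 618 (mod 1739)
8^8 ≡ 618^2 = 381924 ≡ 1083 (mod 1739)
8^16 ≡ 1083^2 = 1172889 ≡ 803 (mod 1739)
8^32 ≡ 803^2 = 644809 ≡ 1379 (mod 1739)
8^64 ≡ 1379^2 = 1901641 ≡ 914 (mod 1739)
8^128 ≡ 914^2 = 835396 ≡ 676 (mod 1739)
8^256 ≡ 676^2 = 456976 ≡ 1358 (mod 1739)
8^512 ≡ 1358^2 = 1844164 ≡ 824 (mod 1739)
8^1024 ≡ 824^2 = 678976 ≡ 766 (mod 1739)
1738 = 1024 + 512 + 128 + 64 + 8 + 2 in binary powers of 2.
So 8^1738 ≡ 766 · 824 · 676 · 914 · 1083 · 64 ≡ 159 (mod 1739).
Since 159 ≠ 1, base 8 is a Fermat witness: 1739 is composite.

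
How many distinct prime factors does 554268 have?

6

554268 = 2^2 · 138567
138567 = 3 · 46189
46189 = 11 · 4199
4199 = 13 · 323
323 = 17 · 19
554268 = 2^2 · 3 · 11 · 13 · 17 · 19, which has 6 distinct prime factors.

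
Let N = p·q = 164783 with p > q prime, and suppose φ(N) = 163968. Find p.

φ(n) = (p−1)(q−1) = n − (p+q) + 1, so p + q = 164783 − 163968 + 1 = 816.
p and q are the roots of t² − 816t + 164783 = 0.
Discriminant: 816² − 4·164783 = 665856 − 659132 = 6724; √6724 = 82.
q = (816 − 82)/2 = 367, p = (816 + 82)/2 = 449.
Check: 367 · 449 = 164783.

449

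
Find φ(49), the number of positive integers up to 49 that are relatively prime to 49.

42

Factor: 49 = 7^2.
φ(49) = 7^1·(7−1) = 42.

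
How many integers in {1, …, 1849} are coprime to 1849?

Factor: 1849 = 43^2.
φ(1849) = 43^1·(43−1) = 1806.

1806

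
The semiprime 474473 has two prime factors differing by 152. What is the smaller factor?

617

Since p = q + 152, we have 474473 = q(q + 152), so q² + 152q − 474473 = 0.
Discriminant: 152² + 4·474473 = 23104 + 1897892 = 1920996; √1920996 = 1386.
q = (−152 + 1386)/2 = 617, and p = q + 152 = 769.
Check: 617 · 769 = 474473.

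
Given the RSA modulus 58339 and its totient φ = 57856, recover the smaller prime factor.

227

φ(n) = (p−1)(q−1) = n − (p+q) + 1, so p + q = 58339 − 57856 + 1 = 484.
p and q are the roots of t² − 484t + 58339 = 0.
Discriminant: 484² − 4·58339 = 234256 − 233356 = 900; √900 = 30.
q = (484 − 30)/2 = 227, p = (484 + 30)/2 = 257.
Check: 227 · 257 = 58339.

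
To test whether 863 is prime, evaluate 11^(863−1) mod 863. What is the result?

11^1 ≡ 11 (mod 863)
11^2 ≡ 11^2 = 121 ≡ 121 (mod 863)
11^4 ≡ 121^2 = 14641 ≡ 833 (mod 863)
11^8 ≡ 833^2 = 693889 ≡ 37 (mod 863)
11^16 ≡ 37^2 = 1369 ≡ 506 (mod 863)
11^32 ≡ 506^2 = 256036 ≡ 588 (mod 863)
11^64 ≡ 588^2 = 345744 ≡ 544 (mod 863)
11^128 ≡ 544^2 = 295936 ≡ 790 (mod 863)
11^256 ≡ 790^2 = 624100 ≡ 151 (mod 863)
11^512 ≡ 151^2 = 22801 ≡ 363 (mod 863)
862 = 512 + 256 + 64 + 16 + 8 + 4 + 2 in binary powers of 2.
So 11^862 ≡ 363 · 151 · 544 · 506 · 37 · 833 · 121 ≡ 1 (mod 863).
Since the result is 1, base 11 gives no evidence that 863 is composite.

1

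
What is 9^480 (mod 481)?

248

9^1 ≡ 9 (mod 481)
9^2 ≡ 9^2 = 81 ≡ 81 (mod 481)
9^4 ≡ 81^2 = 6561 ≡ 308 (mod 481)
9^8 ≡ 308^2 = 94864 ≡ 107 (mod 481)
9^16 ≡ 107^2 = 11449 ≡ 386 (mod 481)
9^32 ≡ 386^2 = 148996 ≡ 367 (mod 481)
9^64 ≡ 367^2 = 134689 ≡ 9 (mod 481)
9^128 ≡ 9^2 = 81 ≡ 81 (mod 481)
9^256 ≡ 81^2 = 6561 ≡ 308 (mod 481)
480 = 256 + 128 + 64 + 32 in binary powers of 2.
So 9^480 ≡ 308 · 81 · 9 · 367 ≡ 248 (mod 481).
Since 248 ≠ 1, base 9 is a Fermat witness: 481 is composite.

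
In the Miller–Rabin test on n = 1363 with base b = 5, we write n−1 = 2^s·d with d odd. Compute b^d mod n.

584

1363 − 1 = 1362 = 2^1 · 681, so d = 681.
5^1 ≡ 5 (mod 1363)
5^2 ≡ 5^2 = 25 ≡ 25 (mod 1363)
5^4 ≡ 25^2 = 625 ≡ 625 (mod 1363)
5^8 ≡ 625^2 = 390625 ≡ 807 (mod 1363)
5^16 ≡ 807^2 = 651249 ≡ 1098 (mod 1363)
5^32 ≡ 1098^2 = 1205604 ≡ 712 (mod 1363)
5^64 ≡ 712^2 = 506944 ≡ 1271 (mod 1363)
5^128 ≡ 1271^2 = 1615441 ≡ 286 (mod 1363)
5^256 ≡ 286^2 = 81796 ≡ 16 (mod 1363)
5^512 ≡ 16^2 = 256 ≡ 256 (mod 1363)
681 = 512 + 128 + 32 + 8 + 1 in binary powers of 2.
So 5^681 ≡ 256 · 286 · 712 · 807 · 5 ≡ 584 (mod 1363).
Squaring chain: 584; never reaches −1, so base 5 is a Miller–Rabin witness that 1363 is composite.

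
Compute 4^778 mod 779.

4^1 ≡ 4 (mod 779)
4^2 ≡ 4^2 = 16 ≡ 16 (mod 779)
4^4 ≡ 16^2 = 256 ≡ 256 (mod 779)
4^8 ≡ 256^2 = 65536 ≡ 100 (mod 779)
4^16 ≡ 100^2 = 10000 ≡ 652 (mod 779)
4^32 ≡ 652^2 = 425104 ≡ 549 (mod 779)
4^64 ≡ 549^2 = 301401 ≡ 707 (mod 779)
4^128 ≡ 707^2 = 499849 ≡ 510 (mod 779)
4^256 ≡ 510^2 = 260100 ≡ 693 (mod 779)
4^512 ≡ 693^2 = 480249 ≡ 385 (mod 779)
778 = 512 + 256 + 8 + 2 in binary powers of 2.
So 4^778 ≡ 385 · 693 · 100 · 16 ≡ 674 (mod 779).
Since 674 ≠ 1, base 4 is a Fermat witness: 779 is composite.

674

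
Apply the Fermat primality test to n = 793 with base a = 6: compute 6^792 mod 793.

6^1 ≡ 6 (mod 793)
6^2 ≡ 6^2 = 36 ≡ 36 (mod 793)
6^4 ≡ 36^2 = 1296 ≡ 503 (mod 793)
6^8 ≡ 503^2 = 253009 ≡ 42 (mod 793)
6^16 ≡ 42^2 = 1764 ≡ 178 (mod 793)
6^32 ≡ 178^2 = 31684 ≡ 757 (mod 793)
6^64 ≡ 757^2 = 573049 ≡ 503 (mod 793)
6^128 ≡ 503^2 = 253009 ≡ 42 (mod 793)
6^256 ≡ 42^2 = 1764 ≡ 178 (mod 793)
6^512 ≡ 178^2 = 31684 ≡ 757 (mod 793)
792 = 512 + 256 + 16 + 8 in binary powers of 2.
So 6^792 ≡ 757 · 178 · 178 · 42 ≡ 508 (mod 793).
Since 508 ≠ 1, base 6 is a Fermat witness: 793 is composite.

508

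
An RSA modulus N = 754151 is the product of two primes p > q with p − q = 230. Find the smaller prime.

761

Since p = q + 230, we have 754151 = q(q + 230), so q² + 230q − 754151 = 0.
Discriminant: 230² + 4·754151 = 52900 + 3016604 = 3069504; √3069504 = 1752.
q = (−230 + 1752)/2 = 761, and p = q + 230 = 991.
Check: 761 · 991 = 754151.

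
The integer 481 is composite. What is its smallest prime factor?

481 is odd.
Digit sum 13, not divisible by 3.
Ends in 1: not divisible by 5.
7: 481 = 7·68 + 5
11: 481 = 11·43 + 8
13: 481 = 13·37

13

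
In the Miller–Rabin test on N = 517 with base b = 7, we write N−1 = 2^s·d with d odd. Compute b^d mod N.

316

517 − 1 = 516 = 2^2 · 129, so d = 129.
7^1 ≡ 7 (mod 517)
7^2 ≡ 7^2 = 49 ≡ 49 (mod 517)
7^4 ≡ 49^2 = 2401 ≡ 333 (mod 517)
7^8 ≡ 333^2 = 110889 ≡ 251 (mod 517)
7^16 ≡ 251^2 = 63001 ≡ 444 (mod 517)
7^32 ≡ 444^2 = 197136 ≡ 159 (mod 517)
7^64 ≡ 159^2 = 25281 ≡ 465 (mod 517)
7^128 ≡ 465^2 = 216225 ≡ 119 (mod 517)
129 = 128 + 1 in binary powers of 2.
So 7^129 ≡ 119 · 7 ≡ 316 (mod 517).
Squaring chain: 316 → 75; never reaches −1, so base 7 is a Miller–Rabin witness that 517 is composite.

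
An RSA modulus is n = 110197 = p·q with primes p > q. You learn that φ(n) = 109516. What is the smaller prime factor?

φ(n) = (p−1)(q−1) = n − (p+q) + 1, so p + q = 110197 − 109516 + 1 = 682.
p and q are the roots of t² − 682t + 110197 = 0.
Discriminant: 682² − 4·110197 = 465124 − 440788 = 24336; √24336 = 156.
q = (682 − 156)/2 = 263, p = (682 + 156)/2 = 419.
Check: 263 · 419 = 110197.

263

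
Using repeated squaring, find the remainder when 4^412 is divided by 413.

4^1 ≡ 4 (mod 413)
4^2 ≡ 4^2 = 16 ≡ 16 (mod 413)
4^4 ≡ 16^2 = 256 ≡ 256 (mod 413)
4^8 ≡ 256^2 = 65536 ≡ 282 (mod 413)
4^16 ≡ 282^2 = 79524 ≡ 228 (mod 413)
4^32 ≡ 228^2 = 51984 ≡ 359 (mod 413)
4^64 ≡ 359^2 = 128881 ≡ 25 (mod 413)
4^128 ≡ 25^2 = 625 ≡ 212 (mod 413)
4^256 ≡ 212^2 = 44944 ≡ 340 (mod 413)
412 = 256 + 128 + 16 + 8 + 4 in binary powers of 2.
So 4^412 ≡ 340 · 212 · 228 · 282 · 256 ≡ 25 (mod 413).
Since 25 ≠ 1, base 4 is a Fermat witness: 413 is composite.

25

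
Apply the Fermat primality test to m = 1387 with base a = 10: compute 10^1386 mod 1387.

10^1 ≡ 10 (mod 1387)
10^2 ≡ 10^2 = 100 ≡ 100 (mod 1387)
10^4 ≡ 100^2 = 10000 ≡ 291 (mod 1387)
10^8 ≡ 291^2 = 84681 ≡ 74 (mod 1387)
10^16 ≡ 74^2 = 5476 ≡ 1315 (mod 1387)
10^32 ≡ 1315^2 = 1729225 ≡ 1023 (mod 1387)
10^64 ≡ 1023^2 = 1046529 ≡ 731 (mod 1387)
10^128 ≡ 731^2 = 534361 ≡ 366 (mod 1387)
10^256 ≡ 366^2 = 133956 ≡ 804 (mod 1387)
10^512 ≡ 804^2 = 646416 ≡ 74 (mod 1387)
10^1024 ≡ 74^2 = 5476 ≡ 1315 (mod 1387)
1386 = 1024 + 256 + 64 + 32 + 8 + 2 in binary powers of 2.
So 10^1386 ≡ 1315 · 804 · 731 · 1023 · 74 · 100 ≡ 1122 (mod 1387).
Since 1122 ≠ 1, base 10 is a Fermat witness: 1387 is composite.

1122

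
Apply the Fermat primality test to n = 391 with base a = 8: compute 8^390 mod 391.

8^1 ≡ 8 (mod 391)
8^2 ≡ 8^2 = 64 ≡ 64 (mod 391)
8^4 ≡ 64^2 = 4096 ≡ 186 (mod 391)
8^8 ≡ 186^2 = 34596 ≡ 188 (mod 391)
8^16 ≡ 188^2 = 35344 ≡ 154 (mod 391)
8^32 ≡ 154^2 = 23716 ≡ 256 (mod 391)
8^64 ≡ 256^2 = 65536 ≡ 239 (mod 391)
8^128 ≡ 239^2 = 57121 ≡ 35 (mod 391)
8^256 ≡ 35^2 = 1225 ≡ 52 (mod 391)
390 = 256 + 128 + 4 + 2 in binary powers of 2.
So 8^390 ≡ 52 · 35 · 186 · 64 ≡ 361 (mod 391).
Since 361 ≠ 1, base 8 is a Fermat witness: 391 is composite.

361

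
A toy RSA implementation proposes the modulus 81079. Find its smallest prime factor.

81079 is odd.
Digit sum 25, not divisible by 3.
Ends in 9: not divisible by 5.
7: 81079 = 7·11582 + 5
11: 81079 = 11·7370 + 9
13: 81079 = 13·6236 + 11
17: 81079 = 17·4769 + 6
19: 81079 = 19·4267 + 6
23: 81079 = 23·3525 + 4
29: 81079 = 29·2795 + 24
31: 81079 = 31·2615 + 14
37: 81079 = 37·2191 + 12
41: 81079 = 41·1977 + 22
43: 81079 = 43·1885 + 24
47: 81079 = 47·1725 + 4
53: 81079 = 53·1529 + 42
59: 81079 = 59·1374 + 13
61: 81079 = 61·1329 + 10
67: 81079 = 67·1210 + 9
71: 81079 = 71·1141 + 68
73: 81079 = 73·1110 + 49
79: 81079 = 79·1026 + 25
83: 81079 = 83·976 + 71
89: 81079 = 89·911

89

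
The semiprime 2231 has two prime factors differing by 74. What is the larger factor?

97

Since p = q + 74, we have 2231 = q(q + 74), so q² + 74q − 2231 = 0.
Discriminant: 74² + 4·2231 = 5476 + 8924 = 14400; √14400 = 120.
q = (−74 + 120)/2 = 23, and p = q + 74 = 97.
Check: 23 · 97 = 2231.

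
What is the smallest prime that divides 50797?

50797 is odd.
Digit sum 28, not divisible by 3.
Ends in 7: not divisible by 5.
7: 50797 = 7·7256 + 5
11: 50797 = 11·4617 + 10
13: 50797 = 13·3907 + 6
17: 50797 = 17·2988 + 1
19: 50797 = 19·2673 + 10
23: 50797 = 23·2208 + 13
29: 50797 = 29·1751 + 18
31: 50797 = 31·1638 + 19
37: 50797 = 37·1372 + 33
41: 50797 = 41·1238 + 39
43: 50797 = 43·1181 + 14
47: 50797 = 47·1080 + 37
53: 50797 = 53·958 + 23
59: 50797 = 59·860 + 57
61: 50797 = 61·832 + 45
67: 50797 = 67·758 + 11
71: 50797 = 71·715 + 32
73: 50797 = 73·695 + 62
79: 50797 = 79·643

79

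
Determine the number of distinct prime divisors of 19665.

4

19665 = 3^2 · 2185
2185 = 5 · 437
437 = 19 · 23
19665 = 3^2 · 5 · 19 · 23, which has 4 distinct prime factors.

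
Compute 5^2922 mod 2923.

936

5^1 ≡ 5 (mod 2923)
5^2 ≡ 5^2 = 25 ≡ 25 (mod 2923)
5^4 ≡ 25^2 = 625 ≡ 625 (mod 2923)
5^8 ≡ 625^2 = 390625 ≡ 1866 (mod 2923)
5^16 ≡ 1866^2 = 3481956 ≡ 663 (mod 2923)
5^32 ≡ 663^2 = 439569 ≡ 1119 (mod 2923)
5^64 ≡ 1119^2 = 1252161 ≡ 1117 (mod 2923)
5^128 ≡ 1117^2 = 1247689 ≡ 2491 (mod 2923)
5^256 ≡ 2491^2 = 6205081 ≡ 2475 (mod 2923)
5^512 ≡ 2475^2 = 6125625 ≡ 1940 (mod 2923)
5^1024 ≡ 1940^2 = 3763600 ≡ 1699 (mod 2923)
5^2048 ≡ 1699^2 = 2886601 ≡ 1600 (mod 2923)
2922 = 2048 + 512 + 256 + 64 + 32 + 8 + 2 in binary powers of 2.
So 5^2922 ≡ 1600 · 1940 · 2475 · 1117 · 1119 · 1866 · 25 ≡ 936 (mod 2923).
Since 936 ≠ 1, base 5 is a Fermat witness: 2923 is composite.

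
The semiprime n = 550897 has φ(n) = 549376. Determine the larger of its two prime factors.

φ(n) = (p−1)(q−1) = n − (p+q) + 1, so p + q = 550897 − 549376 + 1 = 1522.
p and q are the roots of t² − 1522t + 550897 = 0.
Discriminant: 1522² − 4·550897 = 2316484 − 2203588 = 112896; √112896 = 336.
q = (1522 − 336)/2 = 593, p = (1522 + 336)/2 = 929.
Check: 593 · 929 = 550897.

929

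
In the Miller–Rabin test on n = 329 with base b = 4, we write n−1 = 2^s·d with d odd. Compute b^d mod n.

296

329 − 1 = 328 = 2^3 · 41, so d = 41.
4^1 ≡ 4 (mod 329)
4^2 ≡ 4^2 = 16 ≡ 16 (mod 329)
4^4 ≡ 16^2 = 256 ≡ 256 (mod 329)
4^8 ≡ 256^2 = 65536 ≡ 65 (mod 329)
4^16 ≡ 65^2 = 4225 ≡ 277 (mod 329)
4^32 ≡ 277^2 = 76729 ≡ 72 (mod 329)
41 = 32 + 8 + 1 in binary powers of 2.
So 4^41 ≡ 72 · 65 · 4 ≡ 296 (mod 329).
Squaring chain: 296 → 102 → 205; never reaches −1, so base 4 is a Miller–Rabin witness that 329 is composite.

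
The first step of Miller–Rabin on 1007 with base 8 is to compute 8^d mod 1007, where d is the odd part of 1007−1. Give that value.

373

1007 − 1 = 1006 = 2^1 · 503, so d = 503.
8^1 ≡ 8 (mod 1007)
8^2 ≡ 8^2 = 64 ≡ 64 (mod 1007)
8^4 ≡ 64^2 = 4096 ≡ 68 (mod 1007)
8^8 ≡ 68^2 = 4624 ≡ 596 (mod 1007)
8^16 ≡ 596^2 = 355216 ≡ 752 (mod 1007)
8^32 ≡ 752^2 = 565504 ≡ 577 (mod 1007)
8^64 ≡ 577^2 = 332929 ≡ 619 (mod 1007)
8^128 ≡ 619^2 = 383161 ≡ 501 (mod 1007)
8^256 ≡ 501^2 = 251001 ≡ 258 (mod 1007)
503 = 256 + 128 + 64 + 32 + 16 + 4 + 2 + 1 in binary powers of 2.
So 8^503 ≡ 258 · 501 · 619 · 577 · 752 · 68 · 64 · 8 ≡ 373 (mod 1007).
Squaring chain: 373; never reaches −1, so base 8 is a Miller–Rabin witness that 1007 is composite.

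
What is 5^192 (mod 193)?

1

5^1 ≡ 5 (mod 193)
5^2 ≡ 5^2 = 25 ≡ 25 (mod 193)
5^4 ≡ 25^2 = 625 ≡ 46 (mod 193)
5^8 ≡ 46^2 = 2116 ≡ 186 (mod 193)
5^16 ≡ 186^2 = 34596 ≡ 49 (mod 193)
5^32 ≡ 49^2 = 2401 ≡ 85 (mod 193)
5^64 ≡ 85^2 = 7225 ≡ 84 (mod 193)
5^128 ≡ 84^2 = 7056 ≡ 108 (mod 193)
192 = 128 + 64 in binary powers of 2.
So 5^192 ≡ 108 · 84 ≡ 1 (mod 193).
Since the result is 1, base 5 gives no evidence that 193 is composite.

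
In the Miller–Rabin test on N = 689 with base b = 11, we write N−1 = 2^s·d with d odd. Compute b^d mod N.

93

689 − 1 = 688 = 2^4 · 43, so d = 43.
11^1 ≡ 11 (mod 689)
11^2 ≡ 11^2 = 121 ≡ 121 (mod 689)
11^4 ≡ 121^2 = 14641 ≡ 172 (mod 689)
11^8 ≡ 172^2 = 29584 ≡ 646 (mod 689)
11^16 ≡ 646^2 = 417316 ≡ 471 (mod 689)
11^32 ≡ 471^2 = 221841 ≡ 672 (mod 689)
43 = 32 + 8 + 2 + 1 in binary powers of 2.
So 11^43 ≡ 672 · 646 · 121 · 11 ≡ 93 (mod 689).
Squaring chain: 93 → 381 → 471 → 672; never reaches −1, so base 11 is a Miller–Rabin witness that 689 is composite.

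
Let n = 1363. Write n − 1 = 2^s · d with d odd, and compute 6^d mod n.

486

1363 − 1 = 1362 = 2^1 · 681, so d = 681.
6^1 ≡ 6 (mod 1363)
6^2 ≡ 6^2 = 36 ≡ 36 (mod 1363)
6^4 ≡ 36^2 = 1296 ≡ 1296 (mod 1363)
6^8 ≡ 1296^2 = 1679616 ≡ 400 (mod 1363)
6^16 ≡ 400^2 = 160000 ≡ 529 (mod 1363)
6^32 ≡ 529^2 = 279841 ≡ 426 (mod 1363)
6^64 ≡ 426^2 = 181476 ≡ 197 (mod 1363)
6^128 ≡ 197^2 = 38809 ≡ 645 (mod 1363)
6^256 ≡ 645^2 = 416025 ≡ 310 (mod 1363)
6^512 ≡ 310^2 = 96100 ≡ 690 (mod 1363)
681 = 512 + 128 + 32 + 8 + 1 in binary powers of 2.
So 6^681 ≡ 690 · 645 · 426 · 400 · 6 ≡ 486 (mod 1363).
Squaring chain: 486; never reaches −1, so base 6 is a Miller–Rabin witness that 1363 is composite.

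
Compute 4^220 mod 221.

4^1 ≡ 4 (mod 221)
4^2 ≡ 4^2 = 16 ≡ 16 (mod 221)
4^4 ≡ 16^2 = 256 ≡ 35 (mod 221)
4^8 ≡ 35^2 = 1225 ≡ 120 (mod 221)
4^16 ≡ 120^2 = 14400 ≡ 35 (mod 221)
4^32 ≡ 35^2 = 1225 ≡ 120 (mod 221)
4^64 ≡ 120^2 = 14400 ≡ 35 (mod 221)
4^128 ≡ 35^2 = 1225 ≡ 120 (mod 221)
220 = 128 + 64 + 16 + 8 + 4 in binary powers of 2.
So 4^220 ≡ 120 · 35 · 35 · 120 · 35 ≡ 35 (mod 221).
Since 35 ≠ 1, base 4 is a Fermat witness: 221 is composite.

35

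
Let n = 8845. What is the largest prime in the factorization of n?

61

8845 = 5 · 1769
1769 = 29 · 61
61 is prime.
So 8845 = 5 · 29 · 61; the largest prime factor is 61.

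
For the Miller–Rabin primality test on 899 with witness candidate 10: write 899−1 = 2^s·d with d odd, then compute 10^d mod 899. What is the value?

899 − 1 = 898 = 2^1 · 449, so d = 449.
10^1 ≡ 10 (mod 899)
10^2 ≡ 10^2 = 100 ≡ 100 (mod 899)
10^4 ≡ 100^2 = 10000 ≡ 111 (mod 899)
10^8 ≡ 111^2 = 12321 ≡ 634 (mod 899)
10^16 ≡ 634^2 = 401956 ≡ 103 (mod 899)
10^32 ≡ 103^2 = 10609 ≡ 720 (mod 899)
10^64 ≡ 720^2 = 518400 ≡ 576 (mod 899)
10^128 ≡ 576^2 = 331776 ≡ 45 (mod 899)
10^256 ≡ 45^2 = 2025 ≡ 227 (mod 899)
449 = 256 + 128 + 64 + 1 in binary powers of 2.
So 10^449 ≡ 227 · 45 · 576 · 10 ≡ 648 (mod 899).
Squaring chain: 648; never reaches −1, so base 10 is a Miller–Rabin witness that 899 is composite.

648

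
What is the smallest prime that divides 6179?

37

6179 is odd.
Digit sum 23, not divisible by 3.
Ends in 9: not divisible by 5.
7: 6179 = 7·882 + 5
11: 6179 = 11·561 + 8
13: 6179 = 13·475 + 4
17: 6179 = 17·363 + 8
19: 6179 = 19·325 + 4
23: 6179 = 23·268 + 15
29: 6179 = 29·213 + 2
31: 6179 = 31·199 + 10
37: 6179 = 37·167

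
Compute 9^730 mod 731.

13

9^1 ≡ 9 (mod 731)
9^2 ≡ 9^2 = 81 ≡ 81 (mod 731)
9^4 ≡ 81^2 = 6561 ≡ 713 (mod 731)
9^8 ≡ 713^2 = 508369 ≡ 324 (mod 731)
9^16 ≡ 324^2 = 104976 ≡ 443 (mod 731)
9^32 ≡ 443^2 = 196249 ≡ 341 (mod 731)
9^64 ≡ 341^2 = 116281 ≡ 52 (mod 731)
9^128 ≡ 52^2 = 2704 ≡ 511 (mod 731)
9^256 ≡ 511^2 = 261121 ≡ 154 (mod 731)
9^512 ≡ 154^2 = 23716 ≡ 324 (mod 731)
730 = 512 + 128 + 64 + 16 + 8 + 2 in binary powers of 2.
So 9^730 ≡ 324 · 511 · 52 · 443 · 324 · 81 ≡ 13 (mod 731).
Since 13 ≠ 1, base 9 is a Fermat witness: 731 is composite.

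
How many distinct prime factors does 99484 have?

99484 = 2^2 · 24871
24871 = 7 · 3553
3553 = 11 · 323
323 = 17 · 19
99484 = 2^2 · 7 · 11 · 17 · 19, which has 5 distinct prime factors.

5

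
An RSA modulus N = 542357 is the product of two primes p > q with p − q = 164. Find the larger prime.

Since p = q + 164, we have 542357 = q(q + 164), so q² + 164q − 542357 = 0.
Discriminant: 164² + 4·542357 = 26896 + 2169428 = 2196324; √2196324 = 1482.
q = (−164 + 1482)/2 = 659, and p = q + 164 = 823.
Check: 659 · 823 = 542357.

823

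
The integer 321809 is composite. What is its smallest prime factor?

41

321809 is odd.
Digit sum 23, not divisible by 3.
Ends in 9: not divisible by 5.
7: 321809 = 7·45972 + 5
11: 321809 = 11·29255 + 4
13: 321809 = 13·24754 + 7
17: 321809 = 17·18929 + 16
19: 321809 = 19·16937 + 6
23: 321809 = 23·13991 + 16
29: 321809 = 29·11096 + 25
31: 321809 = 31·10380 + 29
37: 321809 = 37·8697 + 20
41: 321809 = 41·7849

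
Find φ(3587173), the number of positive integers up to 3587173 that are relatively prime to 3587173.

Factor: 3587173 = 131 · 139 · 197.
φ(3587173) = (131−1) · (139−1) · (197−1) = 130 · 138 · 196 = 3516240.

3516240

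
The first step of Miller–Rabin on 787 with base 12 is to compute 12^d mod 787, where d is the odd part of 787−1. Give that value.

787 − 1 = 786 = 2^1 · 393, so d = 393.
12^1 ≡ 12 (mod 787)
12^2 ≡ 12^2 = 144 ≡ 144 (mod 787)
12^4 ≡ 144^2 = 20736 ≡ 274 (mod 787)
12^8 ≡ 274^2 = 75076 ≡ 311 (mod 787)
12^16 ≡ 311^2 = 96721 ≡ 707 (mod 787)
12^32 ≡ 707^2 = 499849 ≡ 104 (mod 787)
12^64 ≡ 104^2 = 10816 ≡ 585 (mod 787)
12^128 ≡ 585^2 = 342225 ≡ 667 (mod 787)
12^256 ≡ 667^2 = 444889 ≡ 234 (mod 787)
393 = 256 + 128 + 8 + 1 in binary powers of 2.
So 12^393 ≡ 234 · 667 · 311 · 12 ≡ 786 (mod 787).
Since 12^d ≡ 786 (mod 787), base 12 does not prove 787 composite.

786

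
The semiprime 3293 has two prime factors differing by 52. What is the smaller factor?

37

Since p = q + 52, we have 3293 = q(q + 52), so q² + 52q − 3293 = 0.
Discriminant: 52² + 4·3293 = 2704 + 13172 = 15876; √15876 = 126.
q = (−52 + 126)/2 = 37, and p = q + 52 = 89.
Check: 37 · 89 = 3293.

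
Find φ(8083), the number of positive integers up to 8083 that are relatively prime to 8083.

7888

Factor: 8083 = 59 · 137.
φ(8083) = (59−1) · (137−1) = 58 · 136 = 7888.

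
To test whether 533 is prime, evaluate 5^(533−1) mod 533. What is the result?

508

5^1 ≡ 5 (mod 533)
5^2 ≡ 5^2 = 25 ≡ 25 (mod 533)
5^4 ≡ 25^2 = 625 ≡ 92 (mod 533)
5^8 ≡ 92^2 = 8464 ≡ 469 (mod 533)
5^16 ≡ 469^2 = 219961 ≡ 365 (mod 533)
5^32 ≡ 365^2 = 133225 ≡ 508 (mod 533)
5^64 ≡ 508^2 = 258064 ≡ 92 (mod 533)
5^128 ≡ 92^2 = 8464 ≡ 469 (mod 533)
5^256 ≡ 469^2 = 219961 ≡ 365 (mod 533)
5^512 ≡ 365^2 = 133225 ≡ 508 (mod 533)
532 = 512 + 16 + 4 in binary powers of 2.
So 5^532 ≡ 508 · 365 · 92 ≡ 508 (mod 533).
Since 508 ≠ 1, base 5 is a Fermat witness: 533 is composite.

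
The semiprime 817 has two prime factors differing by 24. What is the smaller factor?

19

Since p = q + 24, we have 817 = q(q + 24), so q² + 24q − 817 = 0.
Discriminant: 24² + 4·817 = 576 + 3268 = 3844; √3844 = 62.
q = (−24 + 62)/2 = 19, and p = q + 24 = 43.
Check: 19 · 43 = 817.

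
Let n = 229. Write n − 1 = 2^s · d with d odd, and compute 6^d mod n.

229 − 1 = 228 = 2^2 · 57, so d = 57.
6^1 ≡ 6 (mod 229)
6^2 ≡ 6^2 = 36 ≡ 36 (mod 229)
6^4 ≡ 36^2 = 1296 ≡ 151 (mod 229)
6^8 ≡ 151^2 = 22801 ≡ 130 (mod 229)
6^16 ≡ 130^2 = 16900 ≡ 183 (mod 229)
6^32 ≡ 183^2 = 33489 ≡ 55 (mod 229)
57 = 32 + 16 + 8 + 1 in binary powers of 2.
So 6^57 ≡ 55 · 183 · 130 · 6 ≡ 122 (mod 229).
Squaring chain: 122 → 228; reaches −1, so base 6 does not prove 229 composite.

122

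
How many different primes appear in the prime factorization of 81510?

81510 = 2 · 40755
40755 = 3 · 13585
13585 = 5 · 2717
2717 = 11 · 247
247 = 13 · 19
81510 = 2 · 3 · 5 · 11 · 13 · 19, which has 6 distinct prime factors.

6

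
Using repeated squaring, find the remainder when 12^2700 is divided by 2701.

1

12^1 ≡ 12 (mod 2701)
12^2 ≡ 12^2 = 144 ≡ 144 (mod 2701)
12^4 ≡ 144^2 = 20736 ≡ 1829 (mod 2701)
12^8 ≡ 1829^2 = 3345241 ≡ 1403 (mod 2701)
12^16 ≡ 1403^2 = 1968409 ≡ 2081 (mod 2701)
12^32 ≡ 2081^2 = 4330561 ≡ 858 (mod 2701)
12^64 ≡ 858^2 = 736164 ≡ 1492 (mod 2701)
12^128 ≡ 1492^2 = 2226064 ≡ 440 (mod 2701)
12^256 ≡ 440^2 = 193600 ≡ 1829 (mod 2701)
12^512 ≡ 1829^2 = 3345241 ≡ 1403 (mod 2701)
12^1024 ≡ 1403^2 = 1968409 ≡ 2081 (mod 2701)
12^2048 ≡ 2081^2 = 4330561 ≡ 858 (mod 2701)
2700 = 2048 + 512 + 128 + 8 + 4 in binary powers of 2.
So 12^2700 ≡ 858 · 1403 · 440 · 1403 · 1829 ≡ 1 (mod 2701).
Since the result is 1, base 12 gives no evidence that 2701 is composite.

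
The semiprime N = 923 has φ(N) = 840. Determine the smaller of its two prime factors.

φ(n) = (p−1)(q−1) = n − (p+q) + 1, so p + q = 923 − 840 + 1 = 84.
p and q are the roots of t² − 84t + 923 = 0.
Discriminant: 84² − 4·923 = 7056 − 3692 = 3364; √3364 = 58.
q = (84 − 58)/2 = 13, p = (84 + 58)/2 = 71.
Check: 13 · 71 = 923.

13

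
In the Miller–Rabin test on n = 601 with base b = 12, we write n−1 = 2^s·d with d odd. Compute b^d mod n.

1

601 − 1 = 600 = 2^3 · 75, so d = 75.
12^1 ≡ 12 (mod 601)
12^2 ≡ 12^2 = 144 ≡ 144 (mod 601)
12^4 ≡ 144^2 = 20736 ≡ 302 (mod 601)
12^8 ≡ 302^2 = 91204 ≡ 453 (mod 601)
12^16 ≡ 453^2 = 205209 ≡ 268 (mod 601)
12^32 ≡ 268^2 = 71824 ≡ 305 (mod 601)
12^64 ≡ 305^2 = 93025 ≡ 471 (mod 601)
75 = 64 + 8 + 2 + 1 in binary powers of 2.
So 12^75 ≡ 471 · 453 · 144 · 12 ≡ 1 (mod 601).
Since 12^d ≡ 1 (mod 601), base 12 does not prove 601 composite.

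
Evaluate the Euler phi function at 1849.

1806

Factor: 1849 = 43^2.
φ(1849) = 43^1·(43−1) = 1806.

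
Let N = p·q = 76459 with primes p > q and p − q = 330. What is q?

157

Since p = q + 330, we have 76459 = q(q + 330), so q² + 330q − 76459 = 0.
Discriminant: 330² + 4·76459 = 108900 + 305836 = 414736; √414736 = 644.
q = (−330 + 644)/2 = 157, and p = q + 330 = 487.
Check: 157 · 487 = 76459.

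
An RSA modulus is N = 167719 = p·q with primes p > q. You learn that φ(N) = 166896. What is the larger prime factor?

457

φ(n) = (p−1)(q−1) = n − (p+q) + 1, so p + q = 167719 − 166896 + 1 = 824.
p and q are the roots of t² − 824t + 167719 = 0.
Discriminant: 824² − 4·167719 = 678976 − 670876 = 8100; √8100 = 90.
q = (824 − 90)/2 = 367, p = (824 + 90)/2 = 457.
Check: 367 · 457 = 167719.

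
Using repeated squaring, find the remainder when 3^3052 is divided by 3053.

3^1 ≡ 3 (mod 3053)
3^2 ≡ 3^2 = 9 ≡ 9 (mod 3053)
3^4 ≡ 9^2 = 81 ≡ 81 (mod 3053)
3^8 ≡ 81^2 = 6561 ≡ 455 (mod 3053)
3^16 ≡ 455^2 = 207025 ≡ 2474 (mod 3053)
3^32 ≡ 2474^2 = 6120676 ≡ 2464 (mod 3053)
3^64 ≡ 2464^2 = 6071296 ≡ 1932 (mod 3053)
3^128 ≡ 1932^2 = 3732624 ≡ 1858 (mod 3053)
3^256 ≡ 1858^2 = 3452164 ≡ 2274 (mod 3053)
3^512 ≡ 2274^2 = 5171076 ≡ 2347 (mod 3053)
3^1024 ≡ 2347^2 = 5508409 ≡ 797 (mod 3053)
3^2048 ≡ 797^2 = 635209 ≡ 185 (mod 3053)
3052 = 2048 + 512 + 256 + 128 + 64 + 32 + 8 + 4 in binary powers of 2.
So 3^3052 ≡ 185 · 2347 · 2274 · 1858 · 1932 · 2464 · 455 · 81 ≡ 909 (mod 3053).
Since 909 ≠ 1, base 3 is a Fermat witness: 3053 is composite.

909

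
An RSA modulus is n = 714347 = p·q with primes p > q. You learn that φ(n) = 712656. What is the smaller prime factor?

809

φ(n) = (p−1)(q−1) = n − (p+q) + 1, so p + q = 714347 − 712656 + 1 = 1692.
p and q are the roots of t² − 1692t + 714347 = 0.
Discriminant: 1692² − 4·714347 = 2862864 − 2857388 = 5476; √5476 = 74.
q = (1692 − 74)/2 = 809, p = (1692 + 74)/2 = 883.
Check: 809 · 883 = 714347.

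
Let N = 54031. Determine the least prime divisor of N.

54031 is odd.
Digit sum 13, not divisible by 3.
Ends in 1: not divisible by 5.
7: 54031 = 7·7718 + 5
11: 54031 = 11·4911 + 10
13: 54031 = 13·4156 + 3
17: 54031 = 17·3178 + 5
19: 54031 = 19·2843 + 14
23: 54031 = 23·2349 + 4
29: 54031 = 29·1863 + 4
31: 54031 = 31·1742 + 29
37: 54031 = 37·1460 + 11
41: 54031 = 41·1317 + 34
43: 54031 = 43·1256 + 23
47: 54031 = 47·1149 + 28
53: 54031 = 53·1019 + 24
59: 54031 = 59·915 + 46
61: 54031 = 61·885 + 46
67: 54031 = 67·806 + 29
71: 54031 = 71·761

71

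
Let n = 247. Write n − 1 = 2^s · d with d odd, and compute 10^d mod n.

103

247 − 1 = 246 = 2^1 · 123, so d = 123.
10^1 ≡ 10 (mod 247)
10^2 ≡ 10^2 = 100 ≡ 100 (mod 247)
10^4 ≡ 100^2 = 10000 ≡ 120 (mod 247)
10^8 ≡ 120^2 = 14400 ≡ 74 (mod 247)
10^16 ≡ 74^2 = 5476 ≡ 42 (mod 247)
10^32 ≡ 42^2 = 1764 ≡ 35 (mod 247)
10^64 ≡ 35^2 = 1225 ≡ 237 (mod 247)
123 = 64 + 32 + 16 + 8 + 2 + 1 in binary powers of 2.
So 10^123 ≡ 237 · 35 · 42 · 74 · 100 · 10 ≡ 103 (mod 247).
Squaring chain: 103; never reaches −1, so base 10 is a Miller–Rabin witness that 247 is composite.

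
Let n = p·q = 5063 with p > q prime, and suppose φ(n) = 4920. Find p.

83

φ(n) = (p−1)(q−1) = n − (p+q) + 1, so p + q = 5063 − 4920 + 1 = 144.
p and q are the roots of t² − 144t + 5063 = 0.
Discriminant: 144² − 4·5063 = 20736 − 20252 = 484; √484 = 22.
q = (144 − 22)/2 = 61, p = (144 + 22)/2 = 83.
Check: 61 · 83 = 5063.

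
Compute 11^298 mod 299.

127

11^1 ≡ 11 (mod 299)
11^2 ≡ 11^2 = 121 ≡ 121 (mod 299)
11^4 ≡ 121^2 = 14641 ≡ 289 (mod 299)
11^8 ≡ 289^2 = 83521 ≡ 100 (mod 299)
11^16 ≡ 100^2 = 10000 ≡ 133 (mod 299)
11^32 ≡ 133^2 = 17689 ≡ 48 (mod 299)
11^64 ≡ 48^2 = 2304 ≡ 211 (mod 299)
11^128 ≡ 211^2 = 44521 ≡ 269 (mod 299)
11^256 ≡ 269^2 = 72361 ≡ 3 (mod 299)
298 = 256 + 32 + 8 + 2 in binary powers of 2.
So 11^298 ≡ 3 · 48 · 100 · 121 ≡ 127 (mod 299).
Since 127 ≠ 1, base 11 is a Fermat witness: 299 is composite.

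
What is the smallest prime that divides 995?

995 is odd.
Digit sum 23, not divisible by 3.
Ends in 5: divisible by 5.

5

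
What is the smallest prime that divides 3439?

19

3439 is odd.
Digit sum 19, not divisible by 3.
Ends in 9: not divisible by 5.
7: 3439 = 7·491 + 2
11: 3439 = 11·312 + 7
13: 3439 = 13·264 + 7
17: 3439 = 17·202 + 5
19: 3439 = 19·181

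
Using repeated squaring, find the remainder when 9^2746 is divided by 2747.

40

9^1 ≡ 9 (mod 2747)
9^2 ≡ 9^2 = 81 ≡ 81 (mod 2747)
9^4 ≡ 81^2 = 6561 ≡ 1067 (mod 2747)
9^8 ≡ 1067^2 = 1138489 ≡ 1231 (mod 2747)
9^16 ≡ 1231^2 = 1515361 ≡ 1764 (mod 2747)
9^32 ≡ 1764^2 = 3111696 ≡ 2092 (mod 2747)
9^64 ≡ 2092^2 = 4376464 ≡ 493 (mod 2747)
9^128 ≡ 493^2 = 243049 ≡ 1313 (mod 2747)
9^256 ≡ 1313^2 = 1723969 ≡ 1600 (mod 2747)
9^512 ≡ 1600^2 = 2560000 ≡ 2543 (mod 2747)
9^1024 ≡ 2543^2 = 6466849 ≡ 411 (mod 2747)
9^2048 ≡ 411^2 = 168921 ≡ 1354 (mod 2747)
2746 = 2048 + 512 + 128 + 32 + 16 + 8 + 2 in binary powers of 2.
So 9^2746 ≡ 1354 · 2543 · 1313 · 2092 · 1764 · 1231 · 81 ≡ 40 (mod 2747).
Since 40 ≠ 1, base 9 is a Fermat witness: 2747 is composite.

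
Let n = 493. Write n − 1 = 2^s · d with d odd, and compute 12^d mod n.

493 − 1 = 492 = 2^2 · 123, so d = 123.
12^1 ≡ 12 (mod 493)
12^2 ≡ 12^2 = 144 ≡ 144 (mod 493)
12^4 ≡ 144^2 = 20736 ≡ 30 (mod 493)
12^8 ≡ 30^2 = 900 ≡ 407 (mod 493)
12^16 ≡ 407^2 = 165649 ≡ 1 (mod 493)
12^32 ≡ 1^2 = 1 ≡ 1 (mod 493)
12^64 ≡ 1^2 = 1 ≡ 1 (mod 493)
123 = 64 + 32 + 16 + 8 + 2 + 1 in binary powers of 2.
So 12^123 ≡ 1 · 1 · 1 · 407 · 144 · 12 ≡ 278 (mod 493).
Squaring chain: 278 → 376; never reaches −1, so base 12 is a Miller–Rabin witness that 493 is composite.

278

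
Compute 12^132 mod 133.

12^1 ≡ 12 (mod 133)
12^2 ≡ 12^2 = 144 ≡ 11 (mod 133)
12^4 ≡ 11^2 = 121 ≡ 121 (mod 133)
12^8 ≡ 121^2 = 14641 ≡ 11 (mod 133)
12^16 ≡ 11^2 = 121 ≡ 121 (mod 133)
12^32 ≡ 121^2 = 14641 ≡ 11 (mod 133)
12^64 ≡ 11^2 = 121 ≡ 121 (mod 133)
12^128 ≡ 121^2 = 14641 ≡ 11 (mod 133)
132 = 128 + 4 in binary powers of 2.
So 12^132 ≡ 11 · 121 ≡ 1 (mod 133).
Since the result is 1, base 12 gives no evidence that 133 is composite.

1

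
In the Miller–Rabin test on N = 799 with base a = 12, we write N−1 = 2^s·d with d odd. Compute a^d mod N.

799 − 1 = 798 = 2^1 · 399, so d = 399.
12^1 ≡ 12 (mod 799)
12^2 ≡ 12^2 = 144 ≡ 144 (mod 799)
12^4 ≡ 144^2 = 20736 ≡ 761 (mod 799)
12^8 ≡ 761^2 = 579121 ≡ 645 (mod 799)
12^16 ≡ 645^2 = 416025 ≡ 545 (mod 799)
12^32 ≡ 545^2 = 297025 ≡ 596 (mod 799)
12^64 ≡ 596^2 = 355216 ≡ 460 (mod 799)
12^128 ≡ 460^2 = 211600 ≡ 664 (mod 799)
12^256 ≡ 664^2 = 440896 ≡ 647 (mod 799)
399 = 256 + 128 + 8 + 4 + 2 + 1 in binary powers of 2.
So 12^399 ≡ 647 · 664 · 645 · 761 · 144 · 12 ≡ 316 (mod 799).
Squaring chain: 316; never reaches −1, so base 12 is a Miller–Rabin witness that 799 is composite.

316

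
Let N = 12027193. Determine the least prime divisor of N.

12027193 is odd.
Digit sum 25, not divisible by 3.
Ends in 3: not divisible by 5.
7: 12027193 = 7·1718170 + 3
11: 12027193 = 11·1093381 + 2
13: 12027193 = 13·925168 + 9
17: 12027193 = 17·707481 + 16
19: 12027193 = 19·633010 + 3
23: 12027193 = 23·522921 + 10
29: 12027193 = 29·414730 + 23
31: 12027193 = 31·387973 + 30
37: 12027193 = 37·325059 + 10
41: 12027193 = 41·293346 + 7
43: 12027193 = 43·279702 + 7
47: 12027193 = 47·255897 + 34
53: 12027193 = 53·226928 + 9
59: 12027193 = 59·203850 + 43
61: 12027193 = 61·197167 + 6
67: 12027193 = 67·179510 + 23
71: 12027193 = 71·169397 + 6
73: 12027193 = 73·164756 + 5
79: 12027193 = 79·152242 + 75
83: 12027193 = 83·144905 + 78
89: 12027193 = 89·135137

89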